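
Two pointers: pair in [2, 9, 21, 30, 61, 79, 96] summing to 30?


lo=0(2)+hi=6(96)=98
lo=0(2)+hi=5(79)=81
lo=0(2)+hi=4(61)=63
lo=0(2)+hi=3(30)=32
lo=0(2)+hi=2(21)=23
lo=1(9)+hi=2(21)=30

Yes: 9+21=30


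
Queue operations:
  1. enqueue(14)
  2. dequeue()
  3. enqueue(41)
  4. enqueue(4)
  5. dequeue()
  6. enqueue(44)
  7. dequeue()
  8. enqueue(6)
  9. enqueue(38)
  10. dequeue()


enqueue(14) -> [14]
dequeue()->14, []
enqueue(41) -> [41]
enqueue(4) -> [41, 4]
dequeue()->41, [4]
enqueue(44) -> [4, 44]
dequeue()->4, [44]
enqueue(6) -> [44, 6]
enqueue(38) -> [44, 6, 38]
dequeue()->44, [6, 38]

Final queue: [6, 38]


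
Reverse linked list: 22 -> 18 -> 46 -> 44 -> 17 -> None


Step 1: curr=22, set curr.next=prev(None) | reversed so far: 22
Step 2: curr=18, set curr.next=prev(22) | reversed so far: 18 -> 22
Step 3: curr=46, set curr.next=prev(18) | reversed so far: 46 -> 18 -> 22
Step 4: curr=44, set curr.next=prev(46) | reversed so far: 44 -> 46 -> 18 -> 22
Step 5: curr=17, set curr.next=prev(44) | reversed so far: 17 -> 44 -> 46 -> 18 -> 22

17 -> 44 -> 46 -> 18 -> 22 -> None


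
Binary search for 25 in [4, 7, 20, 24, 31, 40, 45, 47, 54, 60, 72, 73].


Step 1: lo=0, hi=11, mid=5, val=40
Step 2: lo=0, hi=4, mid=2, val=20
Step 3: lo=3, hi=4, mid=3, val=24
Step 4: lo=4, hi=4, mid=4, val=31

Not found


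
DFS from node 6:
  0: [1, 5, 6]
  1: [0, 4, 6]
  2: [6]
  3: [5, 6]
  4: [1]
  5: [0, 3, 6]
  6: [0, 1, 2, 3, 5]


Visit 6, push [5, 3, 2, 1, 0]
Visit 0, push [5, 1]
Visit 1, push [4]
Visit 4, push []
Visit 5, push [3]
Visit 3, push []
Visit 2, push []

DFS order: [6, 0, 1, 4, 5, 3, 2]


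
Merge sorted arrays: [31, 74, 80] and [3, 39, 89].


Take 3 from B
Take 31 from A
Take 39 from B
Take 74 from A
Take 80 from A

Merged: [3, 31, 39, 74, 80, 89]


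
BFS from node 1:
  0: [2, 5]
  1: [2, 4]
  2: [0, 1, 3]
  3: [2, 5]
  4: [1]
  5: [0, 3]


Visit 1, enqueue [2, 4]
Visit 2, enqueue [0, 3]
Visit 4, enqueue []
Visit 0, enqueue [5]
Visit 3, enqueue []
Visit 5, enqueue []

BFS order: [1, 2, 4, 0, 3, 5]


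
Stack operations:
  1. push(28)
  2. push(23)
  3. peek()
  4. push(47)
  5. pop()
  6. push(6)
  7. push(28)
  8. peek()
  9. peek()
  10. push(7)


push(28) -> [28]
push(23) -> [28, 23]
peek()->23
push(47) -> [28, 23, 47]
pop()->47, [28, 23]
push(6) -> [28, 23, 6]
push(28) -> [28, 23, 6, 28]
peek()->28
peek()->28
push(7) -> [28, 23, 6, 28, 7]

Final stack: [28, 23, 6, 28, 7]


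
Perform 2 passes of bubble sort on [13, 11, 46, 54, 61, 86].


Initial: [13, 11, 46, 54, 61, 86]
Pass 1: [11, 13, 46, 54, 61, 86] (1 swaps)
Pass 2: [11, 13, 46, 54, 61, 86] (0 swaps)

After 2 passes: [11, 13, 46, 54, 61, 86]


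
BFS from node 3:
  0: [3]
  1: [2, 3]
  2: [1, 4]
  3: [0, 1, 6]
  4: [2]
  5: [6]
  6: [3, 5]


Visit 3, enqueue [0, 1, 6]
Visit 0, enqueue []
Visit 1, enqueue [2]
Visit 6, enqueue [5]
Visit 2, enqueue [4]
Visit 5, enqueue []
Visit 4, enqueue []

BFS order: [3, 0, 1, 6, 2, 5, 4]


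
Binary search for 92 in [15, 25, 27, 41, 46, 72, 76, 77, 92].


Step 1: lo=0, hi=8, mid=4, val=46
Step 2: lo=5, hi=8, mid=6, val=76
Step 3: lo=7, hi=8, mid=7, val=77
Step 4: lo=8, hi=8, mid=8, val=92

Found at index 8


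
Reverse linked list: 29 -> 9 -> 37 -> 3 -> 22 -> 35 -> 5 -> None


Step 1: curr=29, set curr.next=prev(None) | reversed so far: 29
Step 2: curr=9, set curr.next=prev(29) | reversed so far: 9 -> 29
Step 3: curr=37, set curr.next=prev(9) | reversed so far: 37 -> 9 -> 29
Step 4: curr=3, set curr.next=prev(37) | reversed so far: 3 -> 37 -> 9 -> 29
Step 5: curr=22, set curr.next=prev(3) | reversed so far: 22 -> 3 -> 37 -> 9 -> 29
Step 6: curr=35, set curr.next=prev(22) | reversed so far: 35 -> 22 -> 3 -> 37 -> 9 -> 29
Step 7: curr=5, set curr.next=prev(35) | reversed so far: 5 -> 35 -> 22 -> 3 -> 37 -> 9 -> 29

5 -> 35 -> 22 -> 3 -> 37 -> 9 -> 29 -> None


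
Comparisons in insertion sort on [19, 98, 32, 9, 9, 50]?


Algorithm: insertion sort
Input: [19, 98, 32, 9, 9, 50]
Sorted: [9, 9, 19, 32, 50, 98]

12


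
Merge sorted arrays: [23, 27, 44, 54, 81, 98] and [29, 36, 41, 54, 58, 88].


Take 23 from A
Take 27 from A
Take 29 from B
Take 36 from B
Take 41 from B
Take 44 from A
Take 54 from A
Take 54 from B
Take 58 from B
Take 81 from A
Take 88 from B

Merged: [23, 27, 29, 36, 41, 44, 54, 54, 58, 81, 88, 98]


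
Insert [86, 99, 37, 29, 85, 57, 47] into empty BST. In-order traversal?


Insert 86: root
Insert 99: R from 86
Insert 37: L from 86
Insert 29: L from 86 -> L from 37
Insert 85: L from 86 -> R from 37
Insert 57: L from 86 -> R from 37 -> L from 85
Insert 47: L from 86 -> R from 37 -> L from 85 -> L from 57

In-order: [29, 37, 47, 57, 85, 86, 99]


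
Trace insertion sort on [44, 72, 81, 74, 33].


Initial: [44, 72, 81, 74, 33]
Insert 72: [44, 72, 81, 74, 33]
Insert 81: [44, 72, 81, 74, 33]
Insert 74: [44, 72, 74, 81, 33]
Insert 33: [33, 44, 72, 74, 81]

Sorted: [33, 44, 72, 74, 81]


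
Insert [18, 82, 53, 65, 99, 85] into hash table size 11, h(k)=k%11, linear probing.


Insert 18: h=7 -> slot 7
Insert 82: h=5 -> slot 5
Insert 53: h=9 -> slot 9
Insert 65: h=10 -> slot 10
Insert 99: h=0 -> slot 0
Insert 85: h=8 -> slot 8

Table: [99, None, None, None, None, 82, None, 18, 85, 53, 65]


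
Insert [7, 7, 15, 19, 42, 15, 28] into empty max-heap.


Insert 7: [7]
Insert 7: [7, 7]
Insert 15: [15, 7, 7]
Insert 19: [19, 15, 7, 7]
Insert 42: [42, 19, 7, 7, 15]
Insert 15: [42, 19, 15, 7, 15, 7]
Insert 28: [42, 19, 28, 7, 15, 7, 15]

Final heap: [42, 19, 28, 7, 15, 7, 15]


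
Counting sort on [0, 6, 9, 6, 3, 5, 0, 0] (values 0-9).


Input: [0, 6, 9, 6, 3, 5, 0, 0]
Counts: [3, 0, 0, 1, 0, 1, 2, 0, 0, 1]

Sorted: [0, 0, 0, 3, 5, 6, 6, 9]


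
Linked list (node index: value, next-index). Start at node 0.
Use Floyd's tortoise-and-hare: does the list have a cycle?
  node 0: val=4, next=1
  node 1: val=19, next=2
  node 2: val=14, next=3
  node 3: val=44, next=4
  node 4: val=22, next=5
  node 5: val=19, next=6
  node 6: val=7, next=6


Floyd's tortoise (slow, +1) and hare (fast, +2):
  init: slow=0, fast=0
  step 1: slow=1, fast=2
  step 2: slow=2, fast=4
  step 3: slow=3, fast=6
  step 4: slow=4, fast=6
  step 5: slow=5, fast=6
  step 6: slow=6, fast=6
  slow == fast at node 6: cycle detected

Cycle: yes


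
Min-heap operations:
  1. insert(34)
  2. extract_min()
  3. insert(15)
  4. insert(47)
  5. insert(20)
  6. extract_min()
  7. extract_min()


insert(34) -> [34]
extract_min()->34, []
insert(15) -> [15]
insert(47) -> [15, 47]
insert(20) -> [15, 47, 20]
extract_min()->15, [20, 47]
extract_min()->20, [47]

Final heap: [47]


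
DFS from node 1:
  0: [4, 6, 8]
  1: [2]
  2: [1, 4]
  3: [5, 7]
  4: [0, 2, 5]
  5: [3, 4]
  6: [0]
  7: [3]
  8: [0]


Visit 1, push [2]
Visit 2, push [4]
Visit 4, push [5, 0]
Visit 0, push [8, 6]
Visit 6, push []
Visit 8, push []
Visit 5, push [3]
Visit 3, push [7]
Visit 7, push []

DFS order: [1, 2, 4, 0, 6, 8, 5, 3, 7]


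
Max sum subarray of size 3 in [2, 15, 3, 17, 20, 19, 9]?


[0:3]: 20
[1:4]: 35
[2:5]: 40
[3:6]: 56
[4:7]: 48

Max: 56 at [3:6]


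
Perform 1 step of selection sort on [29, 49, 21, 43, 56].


Initial: [29, 49, 21, 43, 56]
Step 1: min=21 at 2
  Swap: [21, 49, 29, 43, 56]

After 1 step: [21, 49, 29, 43, 56]


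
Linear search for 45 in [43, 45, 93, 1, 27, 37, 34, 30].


i=0: 43!=45
i=1: 45==45 found!

Found at 1, 2 comps


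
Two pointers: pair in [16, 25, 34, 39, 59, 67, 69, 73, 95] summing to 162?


lo=0(16)+hi=8(95)=111
lo=1(25)+hi=8(95)=120
lo=2(34)+hi=8(95)=129
lo=3(39)+hi=8(95)=134
lo=4(59)+hi=8(95)=154
lo=5(67)+hi=8(95)=162

Yes: 67+95=162


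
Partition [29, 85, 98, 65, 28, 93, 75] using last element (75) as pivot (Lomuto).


Pivot: 75
  29 <= 75: advance i (no swap)
  65 <= 75: swap -> [29, 65, 98, 85, 28, 93, 75]
  28 <= 75: swap -> [29, 65, 28, 85, 98, 93, 75]
Place pivot at 3: [29, 65, 28, 75, 98, 93, 85]

Partitioned: [29, 65, 28, 75, 98, 93, 85]


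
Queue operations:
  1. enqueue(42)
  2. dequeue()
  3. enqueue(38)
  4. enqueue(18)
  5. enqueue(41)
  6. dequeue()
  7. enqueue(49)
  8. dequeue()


enqueue(42) -> [42]
dequeue()->42, []
enqueue(38) -> [38]
enqueue(18) -> [38, 18]
enqueue(41) -> [38, 18, 41]
dequeue()->38, [18, 41]
enqueue(49) -> [18, 41, 49]
dequeue()->18, [41, 49]

Final queue: [41, 49]


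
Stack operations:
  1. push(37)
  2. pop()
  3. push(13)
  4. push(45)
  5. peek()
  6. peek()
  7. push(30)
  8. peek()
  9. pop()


push(37) -> [37]
pop()->37, []
push(13) -> [13]
push(45) -> [13, 45]
peek()->45
peek()->45
push(30) -> [13, 45, 30]
peek()->30
pop()->30, [13, 45]

Final stack: [13, 45]


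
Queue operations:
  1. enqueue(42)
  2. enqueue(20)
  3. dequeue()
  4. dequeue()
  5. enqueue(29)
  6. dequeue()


enqueue(42) -> [42]
enqueue(20) -> [42, 20]
dequeue()->42, [20]
dequeue()->20, []
enqueue(29) -> [29]
dequeue()->29, []

Final queue: []


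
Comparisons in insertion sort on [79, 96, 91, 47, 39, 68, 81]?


Algorithm: insertion sort
Input: [79, 96, 91, 47, 39, 68, 81]
Sorted: [39, 47, 68, 79, 81, 91, 96]

17


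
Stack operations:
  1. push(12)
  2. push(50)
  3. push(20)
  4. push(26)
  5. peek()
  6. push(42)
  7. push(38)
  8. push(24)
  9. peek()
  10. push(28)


push(12) -> [12]
push(50) -> [12, 50]
push(20) -> [12, 50, 20]
push(26) -> [12, 50, 20, 26]
peek()->26
push(42) -> [12, 50, 20, 26, 42]
push(38) -> [12, 50, 20, 26, 42, 38]
push(24) -> [12, 50, 20, 26, 42, 38, 24]
peek()->24
push(28) -> [12, 50, 20, 26, 42, 38, 24, 28]

Final stack: [12, 50, 20, 26, 42, 38, 24, 28]


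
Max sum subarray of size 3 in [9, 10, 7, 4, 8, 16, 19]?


[0:3]: 26
[1:4]: 21
[2:5]: 19
[3:6]: 28
[4:7]: 43

Max: 43 at [4:7]


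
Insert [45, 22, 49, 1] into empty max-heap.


Insert 45: [45]
Insert 22: [45, 22]
Insert 49: [49, 22, 45]
Insert 1: [49, 22, 45, 1]

Final heap: [49, 22, 45, 1]


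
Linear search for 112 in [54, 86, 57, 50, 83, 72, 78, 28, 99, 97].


i=0: 54!=112
i=1: 86!=112
i=2: 57!=112
i=3: 50!=112
i=4: 83!=112
i=5: 72!=112
i=6: 78!=112
i=7: 28!=112
i=8: 99!=112
i=9: 97!=112

Not found, 10 comps


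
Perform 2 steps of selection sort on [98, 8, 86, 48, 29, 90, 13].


Initial: [98, 8, 86, 48, 29, 90, 13]
Step 1: min=8 at 1
  Swap: [8, 98, 86, 48, 29, 90, 13]
Step 2: min=13 at 6
  Swap: [8, 13, 86, 48, 29, 90, 98]

After 2 steps: [8, 13, 86, 48, 29, 90, 98]


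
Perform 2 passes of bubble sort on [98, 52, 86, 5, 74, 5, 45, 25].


Initial: [98, 52, 86, 5, 74, 5, 45, 25]
Pass 1: [52, 86, 5, 74, 5, 45, 25, 98] (7 swaps)
Pass 2: [52, 5, 74, 5, 45, 25, 86, 98] (5 swaps)

After 2 passes: [52, 5, 74, 5, 45, 25, 86, 98]


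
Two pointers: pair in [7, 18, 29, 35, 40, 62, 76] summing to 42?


lo=0(7)+hi=6(76)=83
lo=0(7)+hi=5(62)=69
lo=0(7)+hi=4(40)=47
lo=0(7)+hi=3(35)=42

Yes: 7+35=42


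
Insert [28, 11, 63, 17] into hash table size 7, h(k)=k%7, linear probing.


Insert 28: h=0 -> slot 0
Insert 11: h=4 -> slot 4
Insert 63: h=0, 1 probes -> slot 1
Insert 17: h=3 -> slot 3

Table: [28, 63, None, 17, 11, None, None]


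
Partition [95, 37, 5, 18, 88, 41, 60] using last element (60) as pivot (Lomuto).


Pivot: 60
  37 <= 60: swap -> [37, 95, 5, 18, 88, 41, 60]
  5 <= 60: swap -> [37, 5, 95, 18, 88, 41, 60]
  18 <= 60: swap -> [37, 5, 18, 95, 88, 41, 60]
  41 <= 60: swap -> [37, 5, 18, 41, 88, 95, 60]
Place pivot at 4: [37, 5, 18, 41, 60, 95, 88]

Partitioned: [37, 5, 18, 41, 60, 95, 88]


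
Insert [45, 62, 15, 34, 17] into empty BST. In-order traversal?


Insert 45: root
Insert 62: R from 45
Insert 15: L from 45
Insert 34: L from 45 -> R from 15
Insert 17: L from 45 -> R from 15 -> L from 34

In-order: [15, 17, 34, 45, 62]


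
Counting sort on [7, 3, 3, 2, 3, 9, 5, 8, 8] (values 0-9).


Input: [7, 3, 3, 2, 3, 9, 5, 8, 8]
Counts: [0, 0, 1, 3, 0, 1, 0, 1, 2, 1]

Sorted: [2, 3, 3, 3, 5, 7, 8, 8, 9]


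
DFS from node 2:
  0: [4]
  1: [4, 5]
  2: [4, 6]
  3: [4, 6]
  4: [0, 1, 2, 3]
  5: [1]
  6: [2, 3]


Visit 2, push [6, 4]
Visit 4, push [3, 1, 0]
Visit 0, push []
Visit 1, push [5]
Visit 5, push []
Visit 3, push [6]
Visit 6, push []

DFS order: [2, 4, 0, 1, 5, 3, 6]


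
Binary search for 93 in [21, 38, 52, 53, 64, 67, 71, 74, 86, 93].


Step 1: lo=0, hi=9, mid=4, val=64
Step 2: lo=5, hi=9, mid=7, val=74
Step 3: lo=8, hi=9, mid=8, val=86
Step 4: lo=9, hi=9, mid=9, val=93

Found at index 9


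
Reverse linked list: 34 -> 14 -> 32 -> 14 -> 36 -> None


Step 1: curr=34, set curr.next=prev(None) | reversed so far: 34
Step 2: curr=14, set curr.next=prev(34) | reversed so far: 14 -> 34
Step 3: curr=32, set curr.next=prev(14) | reversed so far: 32 -> 14 -> 34
Step 4: curr=14, set curr.next=prev(32) | reversed so far: 14 -> 32 -> 14 -> 34
Step 5: curr=36, set curr.next=prev(14) | reversed so far: 36 -> 14 -> 32 -> 14 -> 34

36 -> 14 -> 32 -> 14 -> 34 -> None


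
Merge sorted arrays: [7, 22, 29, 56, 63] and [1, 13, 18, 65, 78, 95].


Take 1 from B
Take 7 from A
Take 13 from B
Take 18 from B
Take 22 from A
Take 29 from A
Take 56 from A
Take 63 from A

Merged: [1, 7, 13, 18, 22, 29, 56, 63, 65, 78, 95]


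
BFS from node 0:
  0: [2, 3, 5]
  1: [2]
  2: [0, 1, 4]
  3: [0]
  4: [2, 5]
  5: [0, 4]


Visit 0, enqueue [2, 3, 5]
Visit 2, enqueue [1, 4]
Visit 3, enqueue []
Visit 5, enqueue []
Visit 1, enqueue []
Visit 4, enqueue []

BFS order: [0, 2, 3, 5, 1, 4]


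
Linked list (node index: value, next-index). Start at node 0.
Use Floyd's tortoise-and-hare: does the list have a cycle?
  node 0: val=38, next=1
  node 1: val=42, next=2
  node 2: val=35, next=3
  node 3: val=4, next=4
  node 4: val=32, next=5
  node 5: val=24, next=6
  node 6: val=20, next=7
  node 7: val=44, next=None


Floyd's tortoise (slow, +1) and hare (fast, +2):
  init: slow=0, fast=0
  step 1: slow=1, fast=2
  step 2: slow=2, fast=4
  step 3: slow=3, fast=6
  step 4: fast 6->7->None, no cycle

Cycle: no


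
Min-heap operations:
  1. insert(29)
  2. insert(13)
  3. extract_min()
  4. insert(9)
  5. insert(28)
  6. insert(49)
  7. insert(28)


insert(29) -> [29]
insert(13) -> [13, 29]
extract_min()->13, [29]
insert(9) -> [9, 29]
insert(28) -> [9, 29, 28]
insert(49) -> [9, 29, 28, 49]
insert(28) -> [9, 28, 28, 49, 29]

Final heap: [9, 28, 28, 49, 29]


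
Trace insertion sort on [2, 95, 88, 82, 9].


Initial: [2, 95, 88, 82, 9]
Insert 95: [2, 95, 88, 82, 9]
Insert 88: [2, 88, 95, 82, 9]
Insert 82: [2, 82, 88, 95, 9]
Insert 9: [2, 9, 82, 88, 95]

Sorted: [2, 9, 82, 88, 95]


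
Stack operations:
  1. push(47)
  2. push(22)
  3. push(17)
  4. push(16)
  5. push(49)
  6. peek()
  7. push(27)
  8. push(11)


push(47) -> [47]
push(22) -> [47, 22]
push(17) -> [47, 22, 17]
push(16) -> [47, 22, 17, 16]
push(49) -> [47, 22, 17, 16, 49]
peek()->49
push(27) -> [47, 22, 17, 16, 49, 27]
push(11) -> [47, 22, 17, 16, 49, 27, 11]

Final stack: [47, 22, 17, 16, 49, 27, 11]


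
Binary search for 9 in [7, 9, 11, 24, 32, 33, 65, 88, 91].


Step 1: lo=0, hi=8, mid=4, val=32
Step 2: lo=0, hi=3, mid=1, val=9

Found at index 1


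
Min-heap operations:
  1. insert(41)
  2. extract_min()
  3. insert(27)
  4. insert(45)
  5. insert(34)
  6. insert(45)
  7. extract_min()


insert(41) -> [41]
extract_min()->41, []
insert(27) -> [27]
insert(45) -> [27, 45]
insert(34) -> [27, 45, 34]
insert(45) -> [27, 45, 34, 45]
extract_min()->27, [34, 45, 45]

Final heap: [34, 45, 45]


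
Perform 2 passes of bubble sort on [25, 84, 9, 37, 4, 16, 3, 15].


Initial: [25, 84, 9, 37, 4, 16, 3, 15]
Pass 1: [25, 9, 37, 4, 16, 3, 15, 84] (6 swaps)
Pass 2: [9, 25, 4, 16, 3, 15, 37, 84] (5 swaps)

After 2 passes: [9, 25, 4, 16, 3, 15, 37, 84]


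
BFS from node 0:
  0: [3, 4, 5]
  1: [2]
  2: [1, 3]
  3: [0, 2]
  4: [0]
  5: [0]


Visit 0, enqueue [3, 4, 5]
Visit 3, enqueue [2]
Visit 4, enqueue []
Visit 5, enqueue []
Visit 2, enqueue [1]
Visit 1, enqueue []

BFS order: [0, 3, 4, 5, 2, 1]


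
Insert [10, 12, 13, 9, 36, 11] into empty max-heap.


Insert 10: [10]
Insert 12: [12, 10]
Insert 13: [13, 10, 12]
Insert 9: [13, 10, 12, 9]
Insert 36: [36, 13, 12, 9, 10]
Insert 11: [36, 13, 12, 9, 10, 11]

Final heap: [36, 13, 12, 9, 10, 11]


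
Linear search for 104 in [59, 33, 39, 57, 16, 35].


i=0: 59!=104
i=1: 33!=104
i=2: 39!=104
i=3: 57!=104
i=4: 16!=104
i=5: 35!=104

Not found, 6 comps


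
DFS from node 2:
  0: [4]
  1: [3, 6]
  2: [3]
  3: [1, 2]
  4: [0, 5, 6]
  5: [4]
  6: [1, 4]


Visit 2, push [3]
Visit 3, push [1]
Visit 1, push [6]
Visit 6, push [4]
Visit 4, push [5, 0]
Visit 0, push []
Visit 5, push []

DFS order: [2, 3, 1, 6, 4, 0, 5]


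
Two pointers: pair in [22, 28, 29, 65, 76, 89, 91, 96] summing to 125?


lo=0(22)+hi=7(96)=118
lo=1(28)+hi=7(96)=124
lo=2(29)+hi=7(96)=125

Yes: 29+96=125


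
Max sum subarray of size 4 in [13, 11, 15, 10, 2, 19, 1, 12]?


[0:4]: 49
[1:5]: 38
[2:6]: 46
[3:7]: 32
[4:8]: 34

Max: 49 at [0:4]


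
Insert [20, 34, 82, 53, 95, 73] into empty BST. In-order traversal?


Insert 20: root
Insert 34: R from 20
Insert 82: R from 20 -> R from 34
Insert 53: R from 20 -> R from 34 -> L from 82
Insert 95: R from 20 -> R from 34 -> R from 82
Insert 73: R from 20 -> R from 34 -> L from 82 -> R from 53

In-order: [20, 34, 53, 73, 82, 95]


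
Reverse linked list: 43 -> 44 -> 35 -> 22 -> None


Step 1: curr=43, set curr.next=prev(None) | reversed so far: 43
Step 2: curr=44, set curr.next=prev(43) | reversed so far: 44 -> 43
Step 3: curr=35, set curr.next=prev(44) | reversed so far: 35 -> 44 -> 43
Step 4: curr=22, set curr.next=prev(35) | reversed so far: 22 -> 35 -> 44 -> 43

22 -> 35 -> 44 -> 43 -> None


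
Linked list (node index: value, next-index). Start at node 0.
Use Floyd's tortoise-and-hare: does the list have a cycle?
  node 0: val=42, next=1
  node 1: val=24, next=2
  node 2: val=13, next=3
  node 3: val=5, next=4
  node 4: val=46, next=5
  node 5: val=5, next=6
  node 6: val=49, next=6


Floyd's tortoise (slow, +1) and hare (fast, +2):
  init: slow=0, fast=0
  step 1: slow=1, fast=2
  step 2: slow=2, fast=4
  step 3: slow=3, fast=6
  step 4: slow=4, fast=6
  step 5: slow=5, fast=6
  step 6: slow=6, fast=6
  slow == fast at node 6: cycle detected

Cycle: yes


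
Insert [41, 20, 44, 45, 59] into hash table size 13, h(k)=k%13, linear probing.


Insert 41: h=2 -> slot 2
Insert 20: h=7 -> slot 7
Insert 44: h=5 -> slot 5
Insert 45: h=6 -> slot 6
Insert 59: h=7, 1 probes -> slot 8

Table: [None, None, 41, None, None, 44, 45, 20, 59, None, None, None, None]


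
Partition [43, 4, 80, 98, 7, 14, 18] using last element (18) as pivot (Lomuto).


Pivot: 18
  4 <= 18: swap -> [4, 43, 80, 98, 7, 14, 18]
  7 <= 18: swap -> [4, 7, 80, 98, 43, 14, 18]
  14 <= 18: swap -> [4, 7, 14, 98, 43, 80, 18]
Place pivot at 3: [4, 7, 14, 18, 43, 80, 98]

Partitioned: [4, 7, 14, 18, 43, 80, 98]


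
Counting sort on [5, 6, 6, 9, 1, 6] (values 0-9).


Input: [5, 6, 6, 9, 1, 6]
Counts: [0, 1, 0, 0, 0, 1, 3, 0, 0, 1]

Sorted: [1, 5, 6, 6, 6, 9]


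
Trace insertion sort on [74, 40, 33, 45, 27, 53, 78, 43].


Initial: [74, 40, 33, 45, 27, 53, 78, 43]
Insert 40: [40, 74, 33, 45, 27, 53, 78, 43]
Insert 33: [33, 40, 74, 45, 27, 53, 78, 43]
Insert 45: [33, 40, 45, 74, 27, 53, 78, 43]
Insert 27: [27, 33, 40, 45, 74, 53, 78, 43]
Insert 53: [27, 33, 40, 45, 53, 74, 78, 43]
Insert 78: [27, 33, 40, 45, 53, 74, 78, 43]
Insert 43: [27, 33, 40, 43, 45, 53, 74, 78]

Sorted: [27, 33, 40, 43, 45, 53, 74, 78]


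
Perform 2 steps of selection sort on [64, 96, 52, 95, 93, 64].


Initial: [64, 96, 52, 95, 93, 64]
Step 1: min=52 at 2
  Swap: [52, 96, 64, 95, 93, 64]
Step 2: min=64 at 2
  Swap: [52, 64, 96, 95, 93, 64]

After 2 steps: [52, 64, 96, 95, 93, 64]


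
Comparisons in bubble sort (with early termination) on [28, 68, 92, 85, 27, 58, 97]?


Algorithm: bubble sort (with early termination)
Input: [28, 68, 92, 85, 27, 58, 97]
Sorted: [27, 28, 58, 68, 85, 92, 97]

20


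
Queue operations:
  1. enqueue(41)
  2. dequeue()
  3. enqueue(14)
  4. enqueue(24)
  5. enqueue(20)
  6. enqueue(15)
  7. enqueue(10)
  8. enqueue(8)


enqueue(41) -> [41]
dequeue()->41, []
enqueue(14) -> [14]
enqueue(24) -> [14, 24]
enqueue(20) -> [14, 24, 20]
enqueue(15) -> [14, 24, 20, 15]
enqueue(10) -> [14, 24, 20, 15, 10]
enqueue(8) -> [14, 24, 20, 15, 10, 8]

Final queue: [14, 24, 20, 15, 10, 8]


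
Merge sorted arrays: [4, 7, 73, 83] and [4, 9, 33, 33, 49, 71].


Take 4 from A
Take 4 from B
Take 7 from A
Take 9 from B
Take 33 from B
Take 33 from B
Take 49 from B
Take 71 from B

Merged: [4, 4, 7, 9, 33, 33, 49, 71, 73, 83]


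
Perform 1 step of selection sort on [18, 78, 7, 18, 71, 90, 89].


Initial: [18, 78, 7, 18, 71, 90, 89]
Step 1: min=7 at 2
  Swap: [7, 78, 18, 18, 71, 90, 89]

After 1 step: [7, 78, 18, 18, 71, 90, 89]


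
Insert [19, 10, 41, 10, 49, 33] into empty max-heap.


Insert 19: [19]
Insert 10: [19, 10]
Insert 41: [41, 10, 19]
Insert 10: [41, 10, 19, 10]
Insert 49: [49, 41, 19, 10, 10]
Insert 33: [49, 41, 33, 10, 10, 19]

Final heap: [49, 41, 33, 10, 10, 19]


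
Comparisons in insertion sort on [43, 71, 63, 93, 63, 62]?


Algorithm: insertion sort
Input: [43, 71, 63, 93, 63, 62]
Sorted: [43, 62, 63, 63, 71, 93]

12


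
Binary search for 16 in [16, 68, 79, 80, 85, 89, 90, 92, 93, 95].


Step 1: lo=0, hi=9, mid=4, val=85
Step 2: lo=0, hi=3, mid=1, val=68
Step 3: lo=0, hi=0, mid=0, val=16

Found at index 0


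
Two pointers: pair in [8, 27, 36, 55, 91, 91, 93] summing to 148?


lo=0(8)+hi=6(93)=101
lo=1(27)+hi=6(93)=120
lo=2(36)+hi=6(93)=129
lo=3(55)+hi=6(93)=148

Yes: 55+93=148


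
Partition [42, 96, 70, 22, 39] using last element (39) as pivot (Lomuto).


Pivot: 39
  22 <= 39: swap -> [22, 96, 70, 42, 39]
Place pivot at 1: [22, 39, 70, 42, 96]

Partitioned: [22, 39, 70, 42, 96]


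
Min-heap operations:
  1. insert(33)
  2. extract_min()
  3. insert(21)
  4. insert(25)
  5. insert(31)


insert(33) -> [33]
extract_min()->33, []
insert(21) -> [21]
insert(25) -> [21, 25]
insert(31) -> [21, 25, 31]

Final heap: [21, 25, 31]


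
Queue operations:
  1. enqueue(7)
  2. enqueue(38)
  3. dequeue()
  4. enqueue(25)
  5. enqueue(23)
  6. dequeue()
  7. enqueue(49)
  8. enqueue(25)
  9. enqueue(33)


enqueue(7) -> [7]
enqueue(38) -> [7, 38]
dequeue()->7, [38]
enqueue(25) -> [38, 25]
enqueue(23) -> [38, 25, 23]
dequeue()->38, [25, 23]
enqueue(49) -> [25, 23, 49]
enqueue(25) -> [25, 23, 49, 25]
enqueue(33) -> [25, 23, 49, 25, 33]

Final queue: [25, 23, 49, 25, 33]


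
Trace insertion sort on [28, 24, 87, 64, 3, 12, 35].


Initial: [28, 24, 87, 64, 3, 12, 35]
Insert 24: [24, 28, 87, 64, 3, 12, 35]
Insert 87: [24, 28, 87, 64, 3, 12, 35]
Insert 64: [24, 28, 64, 87, 3, 12, 35]
Insert 3: [3, 24, 28, 64, 87, 12, 35]
Insert 12: [3, 12, 24, 28, 64, 87, 35]
Insert 35: [3, 12, 24, 28, 35, 64, 87]

Sorted: [3, 12, 24, 28, 35, 64, 87]


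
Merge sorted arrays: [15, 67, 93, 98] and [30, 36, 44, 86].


Take 15 from A
Take 30 from B
Take 36 from B
Take 44 from B
Take 67 from A
Take 86 from B

Merged: [15, 30, 36, 44, 67, 86, 93, 98]


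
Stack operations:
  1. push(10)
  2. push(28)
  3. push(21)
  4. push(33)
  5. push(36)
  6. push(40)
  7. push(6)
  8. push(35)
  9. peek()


push(10) -> [10]
push(28) -> [10, 28]
push(21) -> [10, 28, 21]
push(33) -> [10, 28, 21, 33]
push(36) -> [10, 28, 21, 33, 36]
push(40) -> [10, 28, 21, 33, 36, 40]
push(6) -> [10, 28, 21, 33, 36, 40, 6]
push(35) -> [10, 28, 21, 33, 36, 40, 6, 35]
peek()->35

Final stack: [10, 28, 21, 33, 36, 40, 6, 35]


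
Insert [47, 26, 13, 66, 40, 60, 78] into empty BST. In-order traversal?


Insert 47: root
Insert 26: L from 47
Insert 13: L from 47 -> L from 26
Insert 66: R from 47
Insert 40: L from 47 -> R from 26
Insert 60: R from 47 -> L from 66
Insert 78: R from 47 -> R from 66

In-order: [13, 26, 40, 47, 60, 66, 78]


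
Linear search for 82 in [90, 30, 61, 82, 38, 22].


i=0: 90!=82
i=1: 30!=82
i=2: 61!=82
i=3: 82==82 found!

Found at 3, 4 comps


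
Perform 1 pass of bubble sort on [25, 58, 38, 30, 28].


Initial: [25, 58, 38, 30, 28]
Pass 1: [25, 38, 30, 28, 58] (3 swaps)

After 1 pass: [25, 38, 30, 28, 58]


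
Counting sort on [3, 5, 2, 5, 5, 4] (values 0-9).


Input: [3, 5, 2, 5, 5, 4]
Counts: [0, 0, 1, 1, 1, 3, 0, 0, 0, 0]

Sorted: [2, 3, 4, 5, 5, 5]


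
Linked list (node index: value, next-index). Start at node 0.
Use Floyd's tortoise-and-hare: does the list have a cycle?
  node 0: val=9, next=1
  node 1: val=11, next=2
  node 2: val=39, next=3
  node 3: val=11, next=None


Floyd's tortoise (slow, +1) and hare (fast, +2):
  init: slow=0, fast=0
  step 1: slow=1, fast=2
  step 2: fast 2->3->None, no cycle

Cycle: no


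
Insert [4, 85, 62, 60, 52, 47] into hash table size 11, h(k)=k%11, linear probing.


Insert 4: h=4 -> slot 4
Insert 85: h=8 -> slot 8
Insert 62: h=7 -> slot 7
Insert 60: h=5 -> slot 5
Insert 52: h=8, 1 probes -> slot 9
Insert 47: h=3 -> slot 3

Table: [None, None, None, 47, 4, 60, None, 62, 85, 52, None]


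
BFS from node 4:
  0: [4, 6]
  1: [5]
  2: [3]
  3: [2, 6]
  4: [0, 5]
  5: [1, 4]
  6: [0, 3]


Visit 4, enqueue [0, 5]
Visit 0, enqueue [6]
Visit 5, enqueue [1]
Visit 6, enqueue [3]
Visit 1, enqueue []
Visit 3, enqueue [2]
Visit 2, enqueue []

BFS order: [4, 0, 5, 6, 1, 3, 2]


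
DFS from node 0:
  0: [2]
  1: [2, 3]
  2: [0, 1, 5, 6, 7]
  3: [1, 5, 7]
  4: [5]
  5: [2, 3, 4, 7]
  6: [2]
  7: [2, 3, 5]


Visit 0, push [2]
Visit 2, push [7, 6, 5, 1]
Visit 1, push [3]
Visit 3, push [7, 5]
Visit 5, push [7, 4]
Visit 4, push []
Visit 7, push []
Visit 6, push []

DFS order: [0, 2, 1, 3, 5, 4, 7, 6]


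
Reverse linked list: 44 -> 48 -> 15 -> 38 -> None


Step 1: curr=44, set curr.next=prev(None) | reversed so far: 44
Step 2: curr=48, set curr.next=prev(44) | reversed so far: 48 -> 44
Step 3: curr=15, set curr.next=prev(48) | reversed so far: 15 -> 48 -> 44
Step 4: curr=38, set curr.next=prev(15) | reversed so far: 38 -> 15 -> 48 -> 44

38 -> 15 -> 48 -> 44 -> None


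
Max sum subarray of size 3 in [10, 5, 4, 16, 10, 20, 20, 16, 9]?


[0:3]: 19
[1:4]: 25
[2:5]: 30
[3:6]: 46
[4:7]: 50
[5:8]: 56
[6:9]: 45

Max: 56 at [5:8]


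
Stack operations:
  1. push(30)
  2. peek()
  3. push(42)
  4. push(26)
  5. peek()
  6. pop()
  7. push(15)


push(30) -> [30]
peek()->30
push(42) -> [30, 42]
push(26) -> [30, 42, 26]
peek()->26
pop()->26, [30, 42]
push(15) -> [30, 42, 15]

Final stack: [30, 42, 15]


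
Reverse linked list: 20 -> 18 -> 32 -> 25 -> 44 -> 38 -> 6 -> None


Step 1: curr=20, set curr.next=prev(None) | reversed so far: 20
Step 2: curr=18, set curr.next=prev(20) | reversed so far: 18 -> 20
Step 3: curr=32, set curr.next=prev(18) | reversed so far: 32 -> 18 -> 20
Step 4: curr=25, set curr.next=prev(32) | reversed so far: 25 -> 32 -> 18 -> 20
Step 5: curr=44, set curr.next=prev(25) | reversed so far: 44 -> 25 -> 32 -> 18 -> 20
Step 6: curr=38, set curr.next=prev(44) | reversed so far: 38 -> 44 -> 25 -> 32 -> 18 -> 20
Step 7: curr=6, set curr.next=prev(38) | reversed so far: 6 -> 38 -> 44 -> 25 -> 32 -> 18 -> 20

6 -> 38 -> 44 -> 25 -> 32 -> 18 -> 20 -> None


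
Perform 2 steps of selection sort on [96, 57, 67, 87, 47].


Initial: [96, 57, 67, 87, 47]
Step 1: min=47 at 4
  Swap: [47, 57, 67, 87, 96]
Step 2: min=57 at 1
  Swap: [47, 57, 67, 87, 96]

After 2 steps: [47, 57, 67, 87, 96]


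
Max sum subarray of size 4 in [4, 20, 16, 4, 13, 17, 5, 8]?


[0:4]: 44
[1:5]: 53
[2:6]: 50
[3:7]: 39
[4:8]: 43

Max: 53 at [1:5]


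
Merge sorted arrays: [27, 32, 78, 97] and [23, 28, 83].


Take 23 from B
Take 27 from A
Take 28 from B
Take 32 from A
Take 78 from A
Take 83 from B

Merged: [23, 27, 28, 32, 78, 83, 97]


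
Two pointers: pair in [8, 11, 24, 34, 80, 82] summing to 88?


lo=0(8)+hi=5(82)=90
lo=0(8)+hi=4(80)=88

Yes: 8+80=88


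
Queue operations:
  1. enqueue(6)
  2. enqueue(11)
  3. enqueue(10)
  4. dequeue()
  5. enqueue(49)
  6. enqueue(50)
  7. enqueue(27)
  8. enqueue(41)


enqueue(6) -> [6]
enqueue(11) -> [6, 11]
enqueue(10) -> [6, 11, 10]
dequeue()->6, [11, 10]
enqueue(49) -> [11, 10, 49]
enqueue(50) -> [11, 10, 49, 50]
enqueue(27) -> [11, 10, 49, 50, 27]
enqueue(41) -> [11, 10, 49, 50, 27, 41]

Final queue: [11, 10, 49, 50, 27, 41]


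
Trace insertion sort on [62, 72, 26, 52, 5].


Initial: [62, 72, 26, 52, 5]
Insert 72: [62, 72, 26, 52, 5]
Insert 26: [26, 62, 72, 52, 5]
Insert 52: [26, 52, 62, 72, 5]
Insert 5: [5, 26, 52, 62, 72]

Sorted: [5, 26, 52, 62, 72]


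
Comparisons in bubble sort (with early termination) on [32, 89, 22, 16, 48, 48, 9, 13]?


Algorithm: bubble sort (with early termination)
Input: [32, 89, 22, 16, 48, 48, 9, 13]
Sorted: [9, 13, 16, 22, 32, 48, 48, 89]

28


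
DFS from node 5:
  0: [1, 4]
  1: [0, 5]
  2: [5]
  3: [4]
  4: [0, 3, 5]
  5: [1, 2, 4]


Visit 5, push [4, 2, 1]
Visit 1, push [0]
Visit 0, push [4]
Visit 4, push [3]
Visit 3, push []
Visit 2, push []

DFS order: [5, 1, 0, 4, 3, 2]


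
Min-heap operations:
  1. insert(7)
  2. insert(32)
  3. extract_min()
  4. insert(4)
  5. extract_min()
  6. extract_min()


insert(7) -> [7]
insert(32) -> [7, 32]
extract_min()->7, [32]
insert(4) -> [4, 32]
extract_min()->4, [32]
extract_min()->32, []

Final heap: []


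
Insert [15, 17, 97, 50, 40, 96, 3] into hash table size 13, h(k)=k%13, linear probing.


Insert 15: h=2 -> slot 2
Insert 17: h=4 -> slot 4
Insert 97: h=6 -> slot 6
Insert 50: h=11 -> slot 11
Insert 40: h=1 -> slot 1
Insert 96: h=5 -> slot 5
Insert 3: h=3 -> slot 3

Table: [None, 40, 15, 3, 17, 96, 97, None, None, None, None, 50, None]


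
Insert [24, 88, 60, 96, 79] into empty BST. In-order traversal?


Insert 24: root
Insert 88: R from 24
Insert 60: R from 24 -> L from 88
Insert 96: R from 24 -> R from 88
Insert 79: R from 24 -> L from 88 -> R from 60

In-order: [24, 60, 79, 88, 96]


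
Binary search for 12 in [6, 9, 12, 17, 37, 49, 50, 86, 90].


Step 1: lo=0, hi=8, mid=4, val=37
Step 2: lo=0, hi=3, mid=1, val=9
Step 3: lo=2, hi=3, mid=2, val=12

Found at index 2


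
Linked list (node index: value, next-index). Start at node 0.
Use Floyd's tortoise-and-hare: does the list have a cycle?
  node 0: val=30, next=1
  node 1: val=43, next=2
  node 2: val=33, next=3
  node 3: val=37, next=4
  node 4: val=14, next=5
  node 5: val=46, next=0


Floyd's tortoise (slow, +1) and hare (fast, +2):
  init: slow=0, fast=0
  step 1: slow=1, fast=2
  step 2: slow=2, fast=4
  step 3: slow=3, fast=0
  step 4: slow=4, fast=2
  step 5: slow=5, fast=4
  step 6: slow=0, fast=0
  slow == fast at node 0: cycle detected

Cycle: yes


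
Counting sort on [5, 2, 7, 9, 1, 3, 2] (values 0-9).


Input: [5, 2, 7, 9, 1, 3, 2]
Counts: [0, 1, 2, 1, 0, 1, 0, 1, 0, 1]

Sorted: [1, 2, 2, 3, 5, 7, 9]


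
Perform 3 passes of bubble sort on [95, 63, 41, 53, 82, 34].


Initial: [95, 63, 41, 53, 82, 34]
Pass 1: [63, 41, 53, 82, 34, 95] (5 swaps)
Pass 2: [41, 53, 63, 34, 82, 95] (3 swaps)
Pass 3: [41, 53, 34, 63, 82, 95] (1 swaps)

After 3 passes: [41, 53, 34, 63, 82, 95]


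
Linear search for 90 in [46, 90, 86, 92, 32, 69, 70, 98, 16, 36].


i=0: 46!=90
i=1: 90==90 found!

Found at 1, 2 comps


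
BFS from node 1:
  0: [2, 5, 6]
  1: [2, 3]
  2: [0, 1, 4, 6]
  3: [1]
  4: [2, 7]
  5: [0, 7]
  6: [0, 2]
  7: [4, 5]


Visit 1, enqueue [2, 3]
Visit 2, enqueue [0, 4, 6]
Visit 3, enqueue []
Visit 0, enqueue [5]
Visit 4, enqueue [7]
Visit 6, enqueue []
Visit 5, enqueue []
Visit 7, enqueue []

BFS order: [1, 2, 3, 0, 4, 6, 5, 7]


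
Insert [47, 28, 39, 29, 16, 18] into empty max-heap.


Insert 47: [47]
Insert 28: [47, 28]
Insert 39: [47, 28, 39]
Insert 29: [47, 29, 39, 28]
Insert 16: [47, 29, 39, 28, 16]
Insert 18: [47, 29, 39, 28, 16, 18]

Final heap: [47, 29, 39, 28, 16, 18]


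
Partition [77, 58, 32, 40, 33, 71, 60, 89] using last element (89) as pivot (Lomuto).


Pivot: 89
  77 <= 89: advance i (no swap)
  58 <= 89: advance i (no swap)
  32 <= 89: advance i (no swap)
  40 <= 89: advance i (no swap)
  33 <= 89: advance i (no swap)
  71 <= 89: advance i (no swap)
  60 <= 89: advance i (no swap)
Place pivot at 7: [77, 58, 32, 40, 33, 71, 60, 89]

Partitioned: [77, 58, 32, 40, 33, 71, 60, 89]


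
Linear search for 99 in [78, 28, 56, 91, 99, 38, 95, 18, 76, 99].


i=0: 78!=99
i=1: 28!=99
i=2: 56!=99
i=3: 91!=99
i=4: 99==99 found!

Found at 4, 5 comps


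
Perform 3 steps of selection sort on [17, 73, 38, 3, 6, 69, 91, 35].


Initial: [17, 73, 38, 3, 6, 69, 91, 35]
Step 1: min=3 at 3
  Swap: [3, 73, 38, 17, 6, 69, 91, 35]
Step 2: min=6 at 4
  Swap: [3, 6, 38, 17, 73, 69, 91, 35]
Step 3: min=17 at 3
  Swap: [3, 6, 17, 38, 73, 69, 91, 35]

After 3 steps: [3, 6, 17, 38, 73, 69, 91, 35]


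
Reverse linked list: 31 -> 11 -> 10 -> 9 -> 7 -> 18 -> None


Step 1: curr=31, set curr.next=prev(None) | reversed so far: 31
Step 2: curr=11, set curr.next=prev(31) | reversed so far: 11 -> 31
Step 3: curr=10, set curr.next=prev(11) | reversed so far: 10 -> 11 -> 31
Step 4: curr=9, set curr.next=prev(10) | reversed so far: 9 -> 10 -> 11 -> 31
Step 5: curr=7, set curr.next=prev(9) | reversed so far: 7 -> 9 -> 10 -> 11 -> 31
Step 6: curr=18, set curr.next=prev(7) | reversed so far: 18 -> 7 -> 9 -> 10 -> 11 -> 31

18 -> 7 -> 9 -> 10 -> 11 -> 31 -> None


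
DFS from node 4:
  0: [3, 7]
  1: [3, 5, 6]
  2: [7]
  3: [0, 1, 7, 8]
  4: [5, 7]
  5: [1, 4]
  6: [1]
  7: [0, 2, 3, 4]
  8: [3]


Visit 4, push [7, 5]
Visit 5, push [1]
Visit 1, push [6, 3]
Visit 3, push [8, 7, 0]
Visit 0, push [7]
Visit 7, push [2]
Visit 2, push []
Visit 8, push []
Visit 6, push []

DFS order: [4, 5, 1, 3, 0, 7, 2, 8, 6]


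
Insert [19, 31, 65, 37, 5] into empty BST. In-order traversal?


Insert 19: root
Insert 31: R from 19
Insert 65: R from 19 -> R from 31
Insert 37: R from 19 -> R from 31 -> L from 65
Insert 5: L from 19

In-order: [5, 19, 31, 37, 65]


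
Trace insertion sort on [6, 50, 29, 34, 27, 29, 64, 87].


Initial: [6, 50, 29, 34, 27, 29, 64, 87]
Insert 50: [6, 50, 29, 34, 27, 29, 64, 87]
Insert 29: [6, 29, 50, 34, 27, 29, 64, 87]
Insert 34: [6, 29, 34, 50, 27, 29, 64, 87]
Insert 27: [6, 27, 29, 34, 50, 29, 64, 87]
Insert 29: [6, 27, 29, 29, 34, 50, 64, 87]
Insert 64: [6, 27, 29, 29, 34, 50, 64, 87]
Insert 87: [6, 27, 29, 29, 34, 50, 64, 87]

Sorted: [6, 27, 29, 29, 34, 50, 64, 87]


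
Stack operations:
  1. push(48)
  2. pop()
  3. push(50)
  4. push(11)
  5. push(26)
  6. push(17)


push(48) -> [48]
pop()->48, []
push(50) -> [50]
push(11) -> [50, 11]
push(26) -> [50, 11, 26]
push(17) -> [50, 11, 26, 17]

Final stack: [50, 11, 26, 17]


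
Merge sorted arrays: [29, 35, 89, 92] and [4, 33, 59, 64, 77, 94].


Take 4 from B
Take 29 from A
Take 33 from B
Take 35 from A
Take 59 from B
Take 64 from B
Take 77 from B
Take 89 from A
Take 92 from A

Merged: [4, 29, 33, 35, 59, 64, 77, 89, 92, 94]


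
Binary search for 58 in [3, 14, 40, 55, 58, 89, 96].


Step 1: lo=0, hi=6, mid=3, val=55
Step 2: lo=4, hi=6, mid=5, val=89
Step 3: lo=4, hi=4, mid=4, val=58

Found at index 4


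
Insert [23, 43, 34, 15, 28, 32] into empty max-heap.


Insert 23: [23]
Insert 43: [43, 23]
Insert 34: [43, 23, 34]
Insert 15: [43, 23, 34, 15]
Insert 28: [43, 28, 34, 15, 23]
Insert 32: [43, 28, 34, 15, 23, 32]

Final heap: [43, 28, 34, 15, 23, 32]


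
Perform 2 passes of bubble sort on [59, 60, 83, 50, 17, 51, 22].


Initial: [59, 60, 83, 50, 17, 51, 22]
Pass 1: [59, 60, 50, 17, 51, 22, 83] (4 swaps)
Pass 2: [59, 50, 17, 51, 22, 60, 83] (4 swaps)

After 2 passes: [59, 50, 17, 51, 22, 60, 83]


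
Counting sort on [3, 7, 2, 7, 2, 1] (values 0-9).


Input: [3, 7, 2, 7, 2, 1]
Counts: [0, 1, 2, 1, 0, 0, 0, 2, 0, 0]

Sorted: [1, 2, 2, 3, 7, 7]


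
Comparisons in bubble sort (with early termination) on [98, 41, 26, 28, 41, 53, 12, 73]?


Algorithm: bubble sort (with early termination)
Input: [98, 41, 26, 28, 41, 53, 12, 73]
Sorted: [12, 26, 28, 41, 41, 53, 73, 98]

28


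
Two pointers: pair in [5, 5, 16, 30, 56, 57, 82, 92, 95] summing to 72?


lo=0(5)+hi=8(95)=100
lo=0(5)+hi=7(92)=97
lo=0(5)+hi=6(82)=87
lo=0(5)+hi=5(57)=62
lo=1(5)+hi=5(57)=62
lo=2(16)+hi=5(57)=73
lo=2(16)+hi=4(56)=72

Yes: 16+56=72


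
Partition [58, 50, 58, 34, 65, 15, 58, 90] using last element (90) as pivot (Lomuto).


Pivot: 90
  58 <= 90: advance i (no swap)
  50 <= 90: advance i (no swap)
  58 <= 90: advance i (no swap)
  34 <= 90: advance i (no swap)
  65 <= 90: advance i (no swap)
  15 <= 90: advance i (no swap)
  58 <= 90: advance i (no swap)
Place pivot at 7: [58, 50, 58, 34, 65, 15, 58, 90]

Partitioned: [58, 50, 58, 34, 65, 15, 58, 90]


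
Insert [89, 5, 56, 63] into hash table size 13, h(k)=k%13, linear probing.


Insert 89: h=11 -> slot 11
Insert 5: h=5 -> slot 5
Insert 56: h=4 -> slot 4
Insert 63: h=11, 1 probes -> slot 12

Table: [None, None, None, None, 56, 5, None, None, None, None, None, 89, 63]


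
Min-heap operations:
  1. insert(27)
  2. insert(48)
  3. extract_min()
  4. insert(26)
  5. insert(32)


insert(27) -> [27]
insert(48) -> [27, 48]
extract_min()->27, [48]
insert(26) -> [26, 48]
insert(32) -> [26, 48, 32]

Final heap: [26, 48, 32]


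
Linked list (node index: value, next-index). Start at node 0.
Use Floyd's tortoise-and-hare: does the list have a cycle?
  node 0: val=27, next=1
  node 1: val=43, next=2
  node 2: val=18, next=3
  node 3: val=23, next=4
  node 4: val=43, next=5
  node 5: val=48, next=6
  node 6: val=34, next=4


Floyd's tortoise (slow, +1) and hare (fast, +2):
  init: slow=0, fast=0
  step 1: slow=1, fast=2
  step 2: slow=2, fast=4
  step 3: slow=3, fast=6
  step 4: slow=4, fast=5
  step 5: slow=5, fast=4
  step 6: slow=6, fast=6
  slow == fast at node 6: cycle detected

Cycle: yes


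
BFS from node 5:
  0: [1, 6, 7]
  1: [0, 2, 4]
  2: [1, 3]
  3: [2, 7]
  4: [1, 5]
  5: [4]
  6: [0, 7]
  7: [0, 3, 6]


Visit 5, enqueue [4]
Visit 4, enqueue [1]
Visit 1, enqueue [0, 2]
Visit 0, enqueue [6, 7]
Visit 2, enqueue [3]
Visit 6, enqueue []
Visit 7, enqueue []
Visit 3, enqueue []

BFS order: [5, 4, 1, 0, 2, 6, 7, 3]


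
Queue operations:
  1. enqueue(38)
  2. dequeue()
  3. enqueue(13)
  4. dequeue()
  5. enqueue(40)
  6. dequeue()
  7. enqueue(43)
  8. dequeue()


enqueue(38) -> [38]
dequeue()->38, []
enqueue(13) -> [13]
dequeue()->13, []
enqueue(40) -> [40]
dequeue()->40, []
enqueue(43) -> [43]
dequeue()->43, []

Final queue: []


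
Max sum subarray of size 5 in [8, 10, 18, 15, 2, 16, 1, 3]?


[0:5]: 53
[1:6]: 61
[2:7]: 52
[3:8]: 37

Max: 61 at [1:6]


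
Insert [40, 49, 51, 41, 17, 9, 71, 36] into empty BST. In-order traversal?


Insert 40: root
Insert 49: R from 40
Insert 51: R from 40 -> R from 49
Insert 41: R from 40 -> L from 49
Insert 17: L from 40
Insert 9: L from 40 -> L from 17
Insert 71: R from 40 -> R from 49 -> R from 51
Insert 36: L from 40 -> R from 17

In-order: [9, 17, 36, 40, 41, 49, 51, 71]


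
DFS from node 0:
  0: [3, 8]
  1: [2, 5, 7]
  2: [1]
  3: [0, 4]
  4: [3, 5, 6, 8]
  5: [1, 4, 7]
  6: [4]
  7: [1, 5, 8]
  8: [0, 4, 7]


Visit 0, push [8, 3]
Visit 3, push [4]
Visit 4, push [8, 6, 5]
Visit 5, push [7, 1]
Visit 1, push [7, 2]
Visit 2, push []
Visit 7, push [8]
Visit 8, push []
Visit 6, push []

DFS order: [0, 3, 4, 5, 1, 2, 7, 8, 6]


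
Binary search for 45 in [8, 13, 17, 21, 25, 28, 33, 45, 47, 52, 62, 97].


Step 1: lo=0, hi=11, mid=5, val=28
Step 2: lo=6, hi=11, mid=8, val=47
Step 3: lo=6, hi=7, mid=6, val=33
Step 4: lo=7, hi=7, mid=7, val=45

Found at index 7


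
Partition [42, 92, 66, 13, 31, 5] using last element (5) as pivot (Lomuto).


Pivot: 5
Place pivot at 0: [5, 92, 66, 13, 31, 42]

Partitioned: [5, 92, 66, 13, 31, 42]


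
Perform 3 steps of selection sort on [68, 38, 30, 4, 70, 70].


Initial: [68, 38, 30, 4, 70, 70]
Step 1: min=4 at 3
  Swap: [4, 38, 30, 68, 70, 70]
Step 2: min=30 at 2
  Swap: [4, 30, 38, 68, 70, 70]
Step 3: min=38 at 2
  Swap: [4, 30, 38, 68, 70, 70]

After 3 steps: [4, 30, 38, 68, 70, 70]
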